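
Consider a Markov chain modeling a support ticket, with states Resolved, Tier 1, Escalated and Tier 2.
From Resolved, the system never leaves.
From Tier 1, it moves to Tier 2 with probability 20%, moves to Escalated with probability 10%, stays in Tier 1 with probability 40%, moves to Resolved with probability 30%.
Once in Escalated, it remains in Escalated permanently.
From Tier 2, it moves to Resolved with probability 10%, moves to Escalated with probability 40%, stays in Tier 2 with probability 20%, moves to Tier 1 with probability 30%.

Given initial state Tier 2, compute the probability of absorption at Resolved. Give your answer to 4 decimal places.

Let h(s) be the probability of absorption at Resolved starting from transient state s. Then h(Resolved) = 1 and h(Escalated) = 0. By first-step analysis:
h(Tier 1) = 0.3·1 + 0.4·h(Tier 1) + 0.1·0 + 0.2·h(Tier 2)
h(Tier 2) = 0.1·1 + 0.3·h(Tier 1) + 0.4·0 + 0.2·h(Tier 2)
Solving: h(Tier 1) = 0.6190, h(Tier 2) = 0.3571.
Starting from Tier 2, the probability is 0.3571.

0.3571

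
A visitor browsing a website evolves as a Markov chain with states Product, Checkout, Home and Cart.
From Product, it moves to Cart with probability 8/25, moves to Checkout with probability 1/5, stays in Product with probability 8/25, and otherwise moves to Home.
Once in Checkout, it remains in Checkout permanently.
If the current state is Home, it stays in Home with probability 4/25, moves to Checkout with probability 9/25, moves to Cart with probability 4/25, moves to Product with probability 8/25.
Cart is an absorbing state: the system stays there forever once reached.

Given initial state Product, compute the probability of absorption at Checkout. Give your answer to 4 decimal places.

0.4338

Let h(s) be the probability of absorption at Checkout starting from transient state s. Then h(Checkout) = 1 and h(Cart) = 0. By first-step analysis:
h(Product) = 0.32·h(Product) + 0.2·1 + 0.16·h(Home) + 0.32·0
h(Home) = 0.32·h(Product) + 0.36·1 + 0.16·h(Home) + 0.16·0
Solving: h(Product) = 0.4338, h(Home) = 0.5938.
Starting from Product, the probability is 0.4338.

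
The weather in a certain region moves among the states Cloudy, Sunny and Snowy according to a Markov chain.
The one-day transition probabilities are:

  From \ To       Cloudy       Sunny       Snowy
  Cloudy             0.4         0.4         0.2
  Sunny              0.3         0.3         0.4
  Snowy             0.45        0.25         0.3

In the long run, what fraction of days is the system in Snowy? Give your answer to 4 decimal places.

0.2941

Let the stationary distribution be π with π = πP and π_1 + π_2 + π_3 = 1.
π_1 = 0.4·π_1 + 0.3·π_2 + 0.45·π_3
π_2 = 0.4·π_1 + 0.3·π_2 + 0.25·π_3
Solving with the normalization constraint gives π = (0.3824, 0.3235, 0.2941).
So the stationary probability of Snowy is 0.2941.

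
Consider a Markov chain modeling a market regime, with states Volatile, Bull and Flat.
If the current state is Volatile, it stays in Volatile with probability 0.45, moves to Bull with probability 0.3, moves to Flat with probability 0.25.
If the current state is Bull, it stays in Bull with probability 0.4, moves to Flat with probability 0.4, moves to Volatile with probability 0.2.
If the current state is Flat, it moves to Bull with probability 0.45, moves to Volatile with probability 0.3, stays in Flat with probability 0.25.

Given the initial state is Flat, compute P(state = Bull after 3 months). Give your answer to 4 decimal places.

Propagate the distribution vector 3 months from Flat.
After 0 months: (0.0000, 0.0000, 1.0000)
After 1 month: (0.3000, 0.4500, 0.2500)
After 2 months: (0.3000, 0.3825, 0.3175)
After 3 months: (0.3068, 0.3859, 0.3074)
P(in Bull after 3 months) = 0.3859

0.3859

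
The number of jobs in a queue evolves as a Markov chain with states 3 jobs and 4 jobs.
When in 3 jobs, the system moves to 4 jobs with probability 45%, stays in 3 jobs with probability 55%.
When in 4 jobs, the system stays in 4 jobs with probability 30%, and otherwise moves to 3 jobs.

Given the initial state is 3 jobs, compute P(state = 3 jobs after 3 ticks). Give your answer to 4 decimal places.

0.6074

Propagate the distribution vector 3 ticks from 3 jobs.
After 0 ticks: (1.0000, 0.0000)
After 1 tick: (0.5500, 0.4500)
After 2 ticks: (0.6175, 0.3825)
After 3 ticks: (0.6074, 0.3926)
P(in 3 jobs after 3 ticks) = 0.6074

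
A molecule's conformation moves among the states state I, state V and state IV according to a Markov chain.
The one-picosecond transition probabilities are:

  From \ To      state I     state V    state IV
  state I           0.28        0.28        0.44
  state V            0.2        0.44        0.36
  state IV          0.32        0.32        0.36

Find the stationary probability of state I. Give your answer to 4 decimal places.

0.2671

Let the stationary distribution be π with π = πP and π_1 + π_2 + π_3 = 1.
π_1 = 0.28·π_1 + 0.2·π_2 + 0.32·π_3
π_2 = 0.28·π_1 + 0.44·π_2 + 0.32·π_3
Solving with the normalization constraint gives π = (0.2671, 0.3515, 0.3814).
So the stationary probability of state I is 0.2671.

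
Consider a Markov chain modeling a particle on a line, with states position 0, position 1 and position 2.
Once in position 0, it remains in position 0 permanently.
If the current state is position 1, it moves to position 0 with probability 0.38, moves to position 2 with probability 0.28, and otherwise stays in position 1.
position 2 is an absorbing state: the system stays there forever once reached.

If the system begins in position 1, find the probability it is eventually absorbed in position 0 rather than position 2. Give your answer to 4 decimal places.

0.5758

Let h(s) be the probability of absorption at position 0 starting from transient state s. Then h(position 0) = 1 and h(position 2) = 0. By first-step analysis:
h(position 1) = 0.38·1 + 0.34·h(position 1) + 0.28·0
Solving: h(position 1) = 0.5758.
Starting from position 1, the probability is 0.5758.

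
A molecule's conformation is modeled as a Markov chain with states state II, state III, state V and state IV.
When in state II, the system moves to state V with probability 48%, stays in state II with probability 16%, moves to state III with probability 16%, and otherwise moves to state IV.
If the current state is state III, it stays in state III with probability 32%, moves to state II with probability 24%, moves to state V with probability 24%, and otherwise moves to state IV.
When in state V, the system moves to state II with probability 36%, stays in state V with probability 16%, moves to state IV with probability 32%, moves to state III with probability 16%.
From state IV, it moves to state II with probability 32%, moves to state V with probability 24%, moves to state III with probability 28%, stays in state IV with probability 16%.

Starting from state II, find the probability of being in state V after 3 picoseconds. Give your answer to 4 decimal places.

Propagate the distribution vector 3 picoseconds from state II.
After 0 picoseconds: (1.0000, 0.0000, 0.0000, 0.0000)
After 1 picosecond: (0.1600, 0.1600, 0.4800, 0.2000)
After 2 picoseconds: (0.3008, 0.2096, 0.2400, 0.2496)
After 3 picoseconds: (0.2647, 0.2235, 0.2930, 0.2188)
P(in state V after 3 picoseconds) = 0.2930

0.2930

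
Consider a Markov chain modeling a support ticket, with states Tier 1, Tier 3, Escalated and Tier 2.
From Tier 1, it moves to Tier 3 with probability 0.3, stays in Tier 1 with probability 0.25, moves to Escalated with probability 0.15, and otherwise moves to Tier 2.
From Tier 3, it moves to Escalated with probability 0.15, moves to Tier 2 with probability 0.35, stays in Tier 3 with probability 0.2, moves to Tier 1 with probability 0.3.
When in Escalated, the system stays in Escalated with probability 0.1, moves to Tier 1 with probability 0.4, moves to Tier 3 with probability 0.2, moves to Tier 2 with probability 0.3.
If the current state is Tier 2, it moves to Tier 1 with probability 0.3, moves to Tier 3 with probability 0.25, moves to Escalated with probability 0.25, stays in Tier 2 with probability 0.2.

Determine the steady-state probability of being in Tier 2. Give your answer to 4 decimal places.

Let the stationary distribution be π with π = πP and π_1 + π_2 + π_3 + π_4 = 1.
π_1 = 0.25·π_1 + 0.3·π_2 + 0.4·π_3 + 0.3·π_4
π_2 = 0.3·π_1 + 0.2·π_2 + 0.2·π_3 + 0.25·π_4
π_3 = 0.15·π_1 + 0.15·π_2 + 0.1·π_3 + 0.25·π_4
Solving with the normalization constraint gives π = (0.3019, 0.2444, 0.1699, 0.2838).
So the stationary probability of Tier 2 is 0.2838.

0.2838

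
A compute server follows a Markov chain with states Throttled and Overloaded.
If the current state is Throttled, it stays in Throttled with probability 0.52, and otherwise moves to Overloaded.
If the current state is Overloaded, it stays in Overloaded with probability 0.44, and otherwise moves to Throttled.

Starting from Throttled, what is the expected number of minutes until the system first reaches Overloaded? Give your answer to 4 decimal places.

Let t(s) be the expected number of minutes to first reach Overloaded from state s, with t(Overloaded) = 0. Conditioning on the first minute:
t(Throttled) = 1 + 0.52·t(Throttled)
Solving: t(Throttled) = 2.0833.
Expected minutes from Throttled to Overloaded: 2.0833.

2.0833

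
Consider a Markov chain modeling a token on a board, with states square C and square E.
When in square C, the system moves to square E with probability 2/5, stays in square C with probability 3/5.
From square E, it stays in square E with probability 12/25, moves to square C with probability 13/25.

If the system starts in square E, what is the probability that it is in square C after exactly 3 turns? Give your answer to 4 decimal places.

Propagate the distribution vector 3 turns from square E.
After 0 turns: (0.0000, 1.0000)
After 1 turn: (0.5200, 0.4800)
After 2 turns: (0.5616, 0.4384)
After 3 turns: (0.5649, 0.4351)
P(in square C after 3 turns) = 0.5649

0.5649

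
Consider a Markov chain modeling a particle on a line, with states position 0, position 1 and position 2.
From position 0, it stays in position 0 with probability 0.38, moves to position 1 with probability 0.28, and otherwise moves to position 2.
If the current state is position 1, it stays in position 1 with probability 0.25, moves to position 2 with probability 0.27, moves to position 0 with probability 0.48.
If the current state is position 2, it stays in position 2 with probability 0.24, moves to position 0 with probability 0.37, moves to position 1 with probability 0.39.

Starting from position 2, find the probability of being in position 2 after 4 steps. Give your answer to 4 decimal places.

0.2897

Propagate the distribution vector 4 steps from position 2.
After 0 steps: (0.0000, 0.0000, 1.0000)
After 1 step: (0.3700, 0.3900, 0.2400)
After 2 steps: (0.4166, 0.2947, 0.2887)
After 3 steps: (0.4066, 0.3029, 0.2905)
After 4 steps: (0.4074, 0.3029, 0.2897)
P(in position 2 after 4 steps) = 0.2897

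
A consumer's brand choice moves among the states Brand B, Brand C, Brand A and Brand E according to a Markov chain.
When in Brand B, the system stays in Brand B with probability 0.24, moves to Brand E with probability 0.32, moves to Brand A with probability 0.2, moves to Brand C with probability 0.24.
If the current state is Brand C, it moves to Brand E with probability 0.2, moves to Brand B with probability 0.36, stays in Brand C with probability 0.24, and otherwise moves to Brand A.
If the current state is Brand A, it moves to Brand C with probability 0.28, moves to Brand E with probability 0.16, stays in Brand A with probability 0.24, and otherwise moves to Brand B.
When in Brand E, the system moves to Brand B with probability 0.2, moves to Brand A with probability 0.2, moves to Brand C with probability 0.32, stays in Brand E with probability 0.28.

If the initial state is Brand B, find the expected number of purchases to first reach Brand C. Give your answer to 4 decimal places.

3.6984

Let t(s) be the expected number of purchases to first reach Brand C from state s, with t(Brand C) = 0. Conditioning on the first purchase:
t(Brand B) = 1 + 0.24·t(Brand B) + 0.2·t(Brand A) + 0.32·t(Brand E)
t(Brand A) = 1 + 0.32·t(Brand B) + 0.24·t(Brand A) + 0.16·t(Brand E)
t(Brand E) = 1 + 0.2·t(Brand B) + 0.2·t(Brand A) + 0.28·t(Brand E)
Solving: t(Brand B) = 3.6984, t(Brand A) = 3.5917, t(Brand E) = 3.4139.
Expected purchases from Brand B to Brand C: 3.6984.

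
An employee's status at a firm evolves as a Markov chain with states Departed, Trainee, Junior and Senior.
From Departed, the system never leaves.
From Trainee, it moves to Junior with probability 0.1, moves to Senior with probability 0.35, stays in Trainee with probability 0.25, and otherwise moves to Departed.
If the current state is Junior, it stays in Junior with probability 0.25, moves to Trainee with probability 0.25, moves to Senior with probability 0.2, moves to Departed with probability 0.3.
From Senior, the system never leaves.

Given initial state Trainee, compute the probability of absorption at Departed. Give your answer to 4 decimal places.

Let h(s) be the probability of absorption at Departed starting from transient state s. Then h(Departed) = 1 and h(Senior) = 0. By first-step analysis:
h(Trainee) = 0.3·1 + 0.25·h(Trainee) + 0.1·h(Junior) + 0.35·0
h(Junior) = 0.3·1 + 0.25·h(Trainee) + 0.25·h(Junior) + 0.2·0
Solving: h(Trainee) = 0.4744, h(Junior) = 0.5581.
Starting from Trainee, the probability is 0.4744.

0.4744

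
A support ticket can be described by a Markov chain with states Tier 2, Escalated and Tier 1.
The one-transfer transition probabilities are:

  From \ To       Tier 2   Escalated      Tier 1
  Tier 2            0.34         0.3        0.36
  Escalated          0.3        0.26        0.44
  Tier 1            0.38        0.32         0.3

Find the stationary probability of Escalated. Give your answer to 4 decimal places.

0.2954

Let the stationary distribution be π with π = πP and π_1 + π_2 + π_3 = 1.
π_1 = 0.34·π_1 + 0.3·π_2 + 0.38·π_3
π_2 = 0.3·π_1 + 0.26·π_2 + 0.32·π_3
Solving with the normalization constraint gives π = (0.3427, 0.2954, 0.3619).
So the stationary probability of Escalated is 0.2954.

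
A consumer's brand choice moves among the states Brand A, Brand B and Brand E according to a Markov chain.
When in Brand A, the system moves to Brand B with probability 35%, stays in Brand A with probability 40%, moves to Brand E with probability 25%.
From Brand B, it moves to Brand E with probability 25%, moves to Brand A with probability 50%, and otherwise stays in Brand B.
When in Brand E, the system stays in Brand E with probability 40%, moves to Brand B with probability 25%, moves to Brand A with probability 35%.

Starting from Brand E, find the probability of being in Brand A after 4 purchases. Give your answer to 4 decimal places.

0.4142

Propagate the distribution vector 4 purchases from Brand E.
After 0 purchases: (0.0000, 0.0000, 1.0000)
After 1 purchase: (0.3500, 0.2500, 0.4000)
After 2 purchases: (0.4050, 0.2850, 0.3100)
After 3 purchases: (0.4130, 0.2905, 0.2965)
After 4 purchases: (0.4142, 0.2913, 0.2945)
P(in Brand A after 4 purchases) = 0.4142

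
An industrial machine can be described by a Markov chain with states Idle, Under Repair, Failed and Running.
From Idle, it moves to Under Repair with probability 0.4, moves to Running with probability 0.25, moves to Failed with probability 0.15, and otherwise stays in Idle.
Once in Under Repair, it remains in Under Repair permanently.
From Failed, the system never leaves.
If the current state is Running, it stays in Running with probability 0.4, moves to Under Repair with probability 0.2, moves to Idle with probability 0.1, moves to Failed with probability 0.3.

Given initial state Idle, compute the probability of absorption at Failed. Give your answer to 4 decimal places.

Let h(s) be the probability of absorption at Failed starting from transient state s. Then h(Failed) = 1 and h(Under Repair) = 0. By first-step analysis:
h(Idle) = 0.2·h(Idle) + 0.4·0 + 0.15·1 + 0.25·h(Running)
h(Running) = 0.1·h(Idle) + 0.2·0 + 0.3·1 + 0.4·h(Running)
Solving: h(Idle) = 0.3626, h(Running) = 0.5604.
Starting from Idle, the probability is 0.3626.

0.3626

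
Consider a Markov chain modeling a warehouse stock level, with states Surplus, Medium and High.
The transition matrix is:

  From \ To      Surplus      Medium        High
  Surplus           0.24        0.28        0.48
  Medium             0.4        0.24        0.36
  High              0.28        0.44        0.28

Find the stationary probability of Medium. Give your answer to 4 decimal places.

0.3258

Let the stationary distribution be π with π = πP and π_1 + π_2 + π_3 = 1.
π_1 = 0.24·π_1 + 0.4·π_2 + 0.28·π_3
π_2 = 0.28·π_1 + 0.24·π_2 + 0.44·π_3
Solving with the normalization constraint gives π = (0.3068, 0.3258, 0.3674).
So the stationary probability of Medium is 0.3258.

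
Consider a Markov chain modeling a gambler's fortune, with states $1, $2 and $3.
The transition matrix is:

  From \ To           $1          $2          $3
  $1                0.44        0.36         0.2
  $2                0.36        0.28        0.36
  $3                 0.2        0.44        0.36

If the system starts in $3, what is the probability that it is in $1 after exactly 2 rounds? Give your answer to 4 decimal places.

0.3184

Sum over the intermediate state after 1 round:
P = P($3→$1)·P($1→$1) + P($3→$2)·P($2→$1) + P($3→$3)·P($3→$1)
  = 0.2×0.44 + 0.44×0.36 + 0.36×0.2
  = 0.0880 + 0.1584 + 0.0720 = 0.3184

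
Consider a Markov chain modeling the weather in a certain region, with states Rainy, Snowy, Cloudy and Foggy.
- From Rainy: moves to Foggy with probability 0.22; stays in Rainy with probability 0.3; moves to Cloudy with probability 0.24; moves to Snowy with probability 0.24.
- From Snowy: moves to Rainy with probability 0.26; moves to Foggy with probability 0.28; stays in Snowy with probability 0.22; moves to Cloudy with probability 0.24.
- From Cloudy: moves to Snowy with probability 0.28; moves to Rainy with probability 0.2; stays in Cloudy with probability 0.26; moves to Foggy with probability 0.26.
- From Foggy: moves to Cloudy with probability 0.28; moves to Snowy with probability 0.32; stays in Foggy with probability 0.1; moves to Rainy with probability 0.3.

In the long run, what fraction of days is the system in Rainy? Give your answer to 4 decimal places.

0.2641

Let the stationary distribution be π with π = πP and π_1 + π_2 + π_3 + π_4 = 1.
π_1 = 0.3·π_1 + 0.26·π_2 + 0.2·π_3 + 0.3·π_4
π_2 = 0.24·π_1 + 0.22·π_2 + 0.28·π_3 + 0.32·π_4
π_3 = 0.24·π_1 + 0.24·π_2 + 0.26·π_3 + 0.28·π_4
Solving with the normalization constraint gives π = (0.2641, 0.2625, 0.2539, 0.2196).
So the stationary probability of Rainy is 0.2641.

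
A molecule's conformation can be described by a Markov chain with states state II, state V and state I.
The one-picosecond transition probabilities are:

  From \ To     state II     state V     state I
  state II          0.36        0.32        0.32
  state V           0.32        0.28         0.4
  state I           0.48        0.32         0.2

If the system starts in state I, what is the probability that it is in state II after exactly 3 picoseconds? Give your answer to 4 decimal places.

Propagate the distribution vector 3 picoseconds from state I.
After 0 picoseconds: (0.0000, 0.0000, 1.0000)
After 1 picosecond: (0.4800, 0.3200, 0.2000)
After 2 picoseconds: (0.3712, 0.3072, 0.3216)
After 3 picoseconds: (0.3863, 0.3077, 0.3060)
P(in state II after 3 picoseconds) = 0.3863

0.3863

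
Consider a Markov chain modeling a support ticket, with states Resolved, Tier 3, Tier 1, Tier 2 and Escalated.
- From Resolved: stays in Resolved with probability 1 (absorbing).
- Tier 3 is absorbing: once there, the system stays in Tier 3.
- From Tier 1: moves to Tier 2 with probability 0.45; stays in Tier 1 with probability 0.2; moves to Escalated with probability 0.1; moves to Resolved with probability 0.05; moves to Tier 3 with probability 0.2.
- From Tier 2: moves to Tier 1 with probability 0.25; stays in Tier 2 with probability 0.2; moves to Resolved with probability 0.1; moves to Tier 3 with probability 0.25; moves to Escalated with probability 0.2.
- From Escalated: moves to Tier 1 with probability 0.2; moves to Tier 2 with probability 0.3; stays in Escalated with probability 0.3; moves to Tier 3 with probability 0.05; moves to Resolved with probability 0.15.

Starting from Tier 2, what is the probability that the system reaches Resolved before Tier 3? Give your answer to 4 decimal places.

Let h(s) be the probability of absorption at Resolved starting from transient state s. Then h(Resolved) = 1 and h(Tier 3) = 0. By first-step analysis:
h(Tier 1) = 0.05·1 + 0.2·0 + 0.2·h(Tier 1) + 0.45·h(Tier 2) + 0.1·h(Escalated)
h(Tier 2) = 0.1·1 + 0.25·0 + 0.25·h(Tier 1) + 0.2·h(Tier 2) + 0.2·h(Escalated)
h(Escalated) = 0.15·1 + 0.05·0 + 0.2·h(Tier 1) + 0.3·h(Tier 2) + 0.3·h(Escalated)
Solving: h(Tier 1) = 0.3038, h(Tier 2) = 0.3307, h(Escalated) = 0.4428.
Starting from Tier 2, the probability is 0.3307.

0.3307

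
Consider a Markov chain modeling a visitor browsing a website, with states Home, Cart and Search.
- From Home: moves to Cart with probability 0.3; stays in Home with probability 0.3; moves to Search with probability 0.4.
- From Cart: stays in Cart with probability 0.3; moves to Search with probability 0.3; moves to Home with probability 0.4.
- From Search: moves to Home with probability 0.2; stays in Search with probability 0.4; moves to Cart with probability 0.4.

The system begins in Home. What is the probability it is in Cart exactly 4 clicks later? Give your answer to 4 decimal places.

Propagate the distribution vector 4 clicks from Home.
After 0 clicks: (1.0000, 0.0000, 0.0000)
After 1 click: (0.3000, 0.3000, 0.4000)
After 2 clicks: (0.2900, 0.3400, 0.3700)
After 3 clicks: (0.2970, 0.3370, 0.3660)
After 4 clicks: (0.2971, 0.3366, 0.3663)
P(in Cart after 4 clicks) = 0.3366

0.3366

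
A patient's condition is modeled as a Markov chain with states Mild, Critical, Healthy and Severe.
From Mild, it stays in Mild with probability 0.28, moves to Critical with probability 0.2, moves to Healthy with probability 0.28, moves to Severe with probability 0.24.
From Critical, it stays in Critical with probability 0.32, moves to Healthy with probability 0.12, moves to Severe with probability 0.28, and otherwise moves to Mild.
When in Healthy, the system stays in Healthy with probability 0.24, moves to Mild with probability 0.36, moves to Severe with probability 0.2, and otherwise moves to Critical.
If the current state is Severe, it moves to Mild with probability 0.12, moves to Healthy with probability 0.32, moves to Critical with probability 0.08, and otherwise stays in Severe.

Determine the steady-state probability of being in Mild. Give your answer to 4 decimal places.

0.2503

Let the stationary distribution be π with π = πP and π_1 + π_2 + π_3 + π_4 = 1.
π_1 = 0.28·π_1 + 0.28·π_2 + 0.36·π_3 + 0.12·π_4
π_2 = 0.2·π_1 + 0.32·π_2 + 0.2·π_3 + 0.08·π_4
π_3 = 0.28·π_1 + 0.12·π_2 + 0.24·π_3 + 0.32·π_4
Solving with the normalization constraint gives π = (0.2503, 0.1847, 0.2528, 0.3122).
So the stationary probability of Mild is 0.2503.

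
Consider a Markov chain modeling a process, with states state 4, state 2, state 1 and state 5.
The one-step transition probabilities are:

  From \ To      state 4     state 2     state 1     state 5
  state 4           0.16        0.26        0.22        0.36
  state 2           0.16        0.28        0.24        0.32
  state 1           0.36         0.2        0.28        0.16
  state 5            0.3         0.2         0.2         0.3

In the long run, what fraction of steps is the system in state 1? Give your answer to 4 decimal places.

0.2329

Let the stationary distribution be π with π = πP and π_1 + π_2 + π_3 + π_4 = 1.
π_1 = 0.16·π_1 + 0.16·π_2 + 0.36·π_3 + 0.3·π_4
π_2 = 0.26·π_1 + 0.28·π_2 + 0.2·π_3 + 0.2·π_4
π_3 = 0.22·π_1 + 0.24·π_2 + 0.28·π_3 + 0.2·π_4
Solving with the normalization constraint gives π = (0.2467, 0.2335, 0.2329, 0.2869).
So the stationary probability of state 1 is 0.2329.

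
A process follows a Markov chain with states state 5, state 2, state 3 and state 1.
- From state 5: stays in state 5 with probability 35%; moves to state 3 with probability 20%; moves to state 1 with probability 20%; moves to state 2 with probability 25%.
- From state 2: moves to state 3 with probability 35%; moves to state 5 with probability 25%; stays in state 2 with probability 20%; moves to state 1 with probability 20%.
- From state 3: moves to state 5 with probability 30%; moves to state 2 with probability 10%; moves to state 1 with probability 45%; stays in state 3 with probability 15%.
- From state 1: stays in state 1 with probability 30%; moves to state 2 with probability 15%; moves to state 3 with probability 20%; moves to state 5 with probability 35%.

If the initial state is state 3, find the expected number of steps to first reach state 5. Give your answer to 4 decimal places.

Let t(s) be the expected number of steps to first reach state 5 from state s, with t(state 5) = 0. Conditioning on the first step:
t(state 2) = 1 + 0.2·t(state 2) + 0.35·t(state 3) + 0.2·t(state 1)
t(state 3) = 1 + 0.1·t(state 2) + 0.15·t(state 3) + 0.45·t(state 1)
t(state 1) = 1 + 0.15·t(state 2) + 0.2·t(state 3) + 0.3·t(state 1)
Solving: t(state 2) = 3.4240, t(state 3) = 3.2095, t(state 1) = 3.0793.
Expected steps from state 3 to state 5: 3.2095.

3.2095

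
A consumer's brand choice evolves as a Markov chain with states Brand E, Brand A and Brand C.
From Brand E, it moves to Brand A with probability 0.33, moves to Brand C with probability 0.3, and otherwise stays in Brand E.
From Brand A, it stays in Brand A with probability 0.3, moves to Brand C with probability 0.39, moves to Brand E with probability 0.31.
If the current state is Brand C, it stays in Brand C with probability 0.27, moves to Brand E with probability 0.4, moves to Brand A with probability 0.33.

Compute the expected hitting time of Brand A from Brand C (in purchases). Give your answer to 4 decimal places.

3.0303

Let t(s) be the expected number of purchases to first reach Brand A from state s, with t(Brand A) = 0. Conditioning on the first purchase:
t(Brand E) = 1 + 0.37·t(Brand E) + 0.3·t(Brand C)
t(Brand C) = 1 + 0.4·t(Brand E) + 0.27·t(Brand C)
Solving: t(Brand E) = 3.0303, t(Brand C) = 3.0303.
Expected purchases from Brand C to Brand A: 3.0303.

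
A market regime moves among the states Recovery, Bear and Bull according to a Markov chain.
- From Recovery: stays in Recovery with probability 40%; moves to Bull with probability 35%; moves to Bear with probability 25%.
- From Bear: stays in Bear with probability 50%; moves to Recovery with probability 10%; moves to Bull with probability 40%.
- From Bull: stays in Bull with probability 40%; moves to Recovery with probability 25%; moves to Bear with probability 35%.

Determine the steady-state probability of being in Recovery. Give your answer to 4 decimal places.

0.2261

Let the stationary distribution be π with π = πP and π_1 + π_2 + π_3 = 1.
π_1 = 0.4·π_1 + 0.1·π_2 + 0.25·π_3
π_2 = 0.25·π_1 + 0.5·π_2 + 0.35·π_3
Solving with the normalization constraint gives π = (0.2261, 0.3852, 0.3887).
So the stationary probability of Recovery is 0.2261.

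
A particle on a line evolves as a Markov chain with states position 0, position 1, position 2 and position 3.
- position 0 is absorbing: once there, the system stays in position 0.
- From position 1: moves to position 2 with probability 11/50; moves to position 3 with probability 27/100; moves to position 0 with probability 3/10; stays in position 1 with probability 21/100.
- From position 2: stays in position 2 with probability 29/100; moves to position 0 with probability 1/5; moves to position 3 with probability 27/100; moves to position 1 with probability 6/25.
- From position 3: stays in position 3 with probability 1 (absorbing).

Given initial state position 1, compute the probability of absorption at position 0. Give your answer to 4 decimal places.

Let h(s) be the probability of absorption at position 0 starting from transient state s. Then h(position 0) = 1 and h(position 3) = 0. By first-step analysis:
h(position 1) = 0.3·1 + 0.21·h(position 1) + 0.22·h(position 2) + 0.27·0
h(position 2) = 0.2·1 + 0.24·h(position 1) + 0.29·h(position 2) + 0.27·0
Solving: h(position 1) = 0.5058, h(position 2) = 0.4527.
Starting from position 1, the probability is 0.5058.

0.5058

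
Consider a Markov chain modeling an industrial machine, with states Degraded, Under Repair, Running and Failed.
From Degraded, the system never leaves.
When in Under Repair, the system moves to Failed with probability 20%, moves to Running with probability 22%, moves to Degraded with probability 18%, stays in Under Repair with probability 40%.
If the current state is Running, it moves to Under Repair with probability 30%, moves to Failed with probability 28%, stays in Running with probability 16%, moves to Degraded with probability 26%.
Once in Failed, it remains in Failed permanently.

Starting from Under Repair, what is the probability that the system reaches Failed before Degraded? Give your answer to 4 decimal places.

0.5242

Let h(s) be the probability of absorption at Failed starting from transient state s. Then h(Failed) = 1 and h(Degraded) = 0. By first-step analysis:
h(Under Repair) = 0.18·0 + 0.4·h(Under Repair) + 0.22·h(Running) + 0.2·1
h(Running) = 0.26·0 + 0.3·h(Under Repair) + 0.16·h(Running) + 0.28·1
Solving: h(Under Repair) = 0.5242, h(Running) = 0.5205.
Starting from Under Repair, the probability is 0.5242.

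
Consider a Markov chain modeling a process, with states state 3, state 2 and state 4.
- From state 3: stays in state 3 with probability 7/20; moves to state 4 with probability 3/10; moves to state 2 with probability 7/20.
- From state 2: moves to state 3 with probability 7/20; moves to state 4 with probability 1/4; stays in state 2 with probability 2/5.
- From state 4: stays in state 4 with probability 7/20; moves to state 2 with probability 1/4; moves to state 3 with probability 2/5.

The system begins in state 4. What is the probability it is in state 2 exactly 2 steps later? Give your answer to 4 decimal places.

Sum over the intermediate state after 1 step:
P = P(state 4→state 3)·P(state 3→state 2) + P(state 4→state 2)·P(state 2→state 2) + P(state 4→state 4)·P(state 4→state 2)
  = 0.4×0.35 + 0.25×0.4 + 0.35×0.25
  = 0.1400 + 0.1000 + 0.0875 = 0.3275

0.3275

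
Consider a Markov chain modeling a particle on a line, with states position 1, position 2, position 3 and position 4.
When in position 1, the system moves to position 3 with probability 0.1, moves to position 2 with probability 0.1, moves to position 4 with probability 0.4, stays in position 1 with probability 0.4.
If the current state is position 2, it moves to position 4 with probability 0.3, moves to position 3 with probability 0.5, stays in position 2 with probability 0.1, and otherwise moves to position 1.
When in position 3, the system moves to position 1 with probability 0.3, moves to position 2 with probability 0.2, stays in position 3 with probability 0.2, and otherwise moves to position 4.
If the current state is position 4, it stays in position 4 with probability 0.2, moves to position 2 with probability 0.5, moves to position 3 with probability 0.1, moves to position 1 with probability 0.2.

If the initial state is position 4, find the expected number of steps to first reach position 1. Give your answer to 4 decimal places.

5.1493

Let t(s) be the expected number of steps to first reach position 1 from state s, with t(position 1) = 0. Conditioning on the first step:
t(position 2) = 1 + 0.1·t(position 2) + 0.5·t(position 3) + 0.3·t(position 4)
t(position 3) = 1 + 0.2·t(position 2) + 0.2·t(position 3) + 0.3·t(position 4)
t(position 4) = 1 + 0.5·t(position 2) + 0.1·t(position 3) + 0.2·t(position 4)
Solving: t(position 2) = 5.3358, t(position 3) = 4.5149, t(position 4) = 5.1493.
Expected steps from position 4 to position 1: 5.1493.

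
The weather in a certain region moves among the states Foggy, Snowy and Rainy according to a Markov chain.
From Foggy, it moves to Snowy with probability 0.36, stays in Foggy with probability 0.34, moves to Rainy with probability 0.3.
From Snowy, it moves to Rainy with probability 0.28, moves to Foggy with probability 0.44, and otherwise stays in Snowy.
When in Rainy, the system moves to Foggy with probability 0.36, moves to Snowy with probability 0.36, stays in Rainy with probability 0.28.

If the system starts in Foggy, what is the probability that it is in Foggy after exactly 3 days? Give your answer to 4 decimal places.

0.3789

Propagate the distribution vector 3 days from Foggy.
After 0 days: (1.0000, 0.0000, 0.0000)
After 1 day: (0.3400, 0.3600, 0.3000)
After 2 days: (0.3820, 0.3312, 0.2868)
After 3 days: (0.3789, 0.3335, 0.2876)
P(in Foggy after 3 days) = 0.3789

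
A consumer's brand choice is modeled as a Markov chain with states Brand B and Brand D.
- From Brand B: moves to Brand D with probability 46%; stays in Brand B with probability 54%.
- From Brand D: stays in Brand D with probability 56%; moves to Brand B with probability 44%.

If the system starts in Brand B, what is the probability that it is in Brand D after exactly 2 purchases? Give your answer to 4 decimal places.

Sum over the intermediate state after 1 purchase:
P = P(Brand B→Brand B)·P(Brand B→Brand D) + P(Brand B→Brand D)·P(Brand D→Brand D)
  = 0.54×0.46 + 0.46×0.56
  = 0.2484 + 0.2576 = 0.5060

0.5060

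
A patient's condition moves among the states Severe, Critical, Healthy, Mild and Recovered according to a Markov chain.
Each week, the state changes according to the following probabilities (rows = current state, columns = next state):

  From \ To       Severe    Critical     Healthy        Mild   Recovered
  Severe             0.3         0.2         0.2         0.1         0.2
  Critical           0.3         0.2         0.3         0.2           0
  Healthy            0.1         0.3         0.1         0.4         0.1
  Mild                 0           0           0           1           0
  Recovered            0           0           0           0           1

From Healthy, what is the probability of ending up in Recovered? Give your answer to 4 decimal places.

Let h(s) be the probability of absorption at Recovered starting from transient state s. Then h(Recovered) = 1 and h(Mild) = 0. By first-step analysis:
h(Severe) = 0.3·h(Severe) + 0.2·h(Critical) + 0.2·h(Healthy) + 0.1·0 + 0.2·1
h(Critical) = 0.3·h(Severe) + 0.2·h(Critical) + 0.3·h(Healthy) + 0.2·0
h(Healthy) = 0.1·h(Severe) + 0.3·h(Critical) + 0.1·h(Healthy) + 0.4·0 + 0.1·1
Solving: h(Severe) = 0.4265, h(Critical) = 0.2507, h(Healthy) = 0.2421.
Starting from Healthy, the probability is 0.2421.

0.2421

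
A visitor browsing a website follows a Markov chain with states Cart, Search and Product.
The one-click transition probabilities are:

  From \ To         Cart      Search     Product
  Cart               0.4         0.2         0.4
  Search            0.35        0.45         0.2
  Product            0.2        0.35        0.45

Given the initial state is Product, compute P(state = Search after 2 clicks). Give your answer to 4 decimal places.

Sum over the intermediate state after 1 click:
P = P(Product→Cart)·P(Cart→Search) + P(Product→Search)·P(Search→Search) + P(Product→Product)·P(Product→Search)
  = 0.2×0.2 + 0.35×0.45 + 0.45×0.35
  = 0.0400 + 0.1575 + 0.1575 = 0.3550

0.3550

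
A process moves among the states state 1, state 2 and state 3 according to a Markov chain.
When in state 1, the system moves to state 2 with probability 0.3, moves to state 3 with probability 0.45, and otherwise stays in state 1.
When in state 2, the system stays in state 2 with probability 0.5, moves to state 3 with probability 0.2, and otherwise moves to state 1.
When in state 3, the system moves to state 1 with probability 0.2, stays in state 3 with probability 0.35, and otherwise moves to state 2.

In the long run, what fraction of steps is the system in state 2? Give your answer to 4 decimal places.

Let the stationary distribution be π with π = πP and π_1 + π_2 + π_3 = 1.
π_1 = 0.25·π_1 + 0.3·π_2 + 0.2·π_3
π_2 = 0.3·π_1 + 0.5·π_2 + 0.45·π_3
Solving with the normalization constraint gives π = (0.2561, 0.4332, 0.3106).
So the stationary probability of state 2 is 0.4332.

0.4332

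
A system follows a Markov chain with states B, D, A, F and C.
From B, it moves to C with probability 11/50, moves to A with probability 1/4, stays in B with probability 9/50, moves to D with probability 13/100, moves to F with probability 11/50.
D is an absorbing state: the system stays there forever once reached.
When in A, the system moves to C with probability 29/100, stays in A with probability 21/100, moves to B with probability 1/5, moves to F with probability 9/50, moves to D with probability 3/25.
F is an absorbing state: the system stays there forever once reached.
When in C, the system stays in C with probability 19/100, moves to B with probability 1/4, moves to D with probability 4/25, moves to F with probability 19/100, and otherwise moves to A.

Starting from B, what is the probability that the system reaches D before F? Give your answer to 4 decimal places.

Let h(s) be the probability of absorption at D starting from transient state s. Then h(D) = 1 and h(F) = 0. By first-step analysis:
h(B) = 0.18·h(B) + 0.13·1 + 0.25·h(A) + 0.22·0 + 0.22·h(C)
h(A) = 0.2·h(B) + 0.12·1 + 0.21·h(A) + 0.18·0 + 0.29·h(C)
h(C) = 0.25·h(B) + 0.16·1 + 0.21·h(A) + 0.19·0 + 0.19·h(C)
Solving: h(B) = 0.3976, h(A) = 0.4091, h(C) = 0.4263.
Starting from B, the probability is 0.3976.

0.3976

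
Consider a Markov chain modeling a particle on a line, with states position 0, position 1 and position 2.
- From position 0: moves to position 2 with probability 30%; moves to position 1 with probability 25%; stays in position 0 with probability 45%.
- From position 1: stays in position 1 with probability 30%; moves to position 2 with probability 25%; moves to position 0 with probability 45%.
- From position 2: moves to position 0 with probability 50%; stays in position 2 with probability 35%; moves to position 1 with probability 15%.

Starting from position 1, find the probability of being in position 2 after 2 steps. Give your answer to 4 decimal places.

Sum over the intermediate state after 1 step:
P = P(position 1→position 0)·P(position 0→position 2) + P(position 1→position 1)·P(position 1→position 2) + P(position 1→position 2)·P(position 2→position 2)
  = 0.45×0.3 + 0.3×0.25 + 0.25×0.35
  = 0.1350 + 0.0750 + 0.0875 = 0.2975

0.2975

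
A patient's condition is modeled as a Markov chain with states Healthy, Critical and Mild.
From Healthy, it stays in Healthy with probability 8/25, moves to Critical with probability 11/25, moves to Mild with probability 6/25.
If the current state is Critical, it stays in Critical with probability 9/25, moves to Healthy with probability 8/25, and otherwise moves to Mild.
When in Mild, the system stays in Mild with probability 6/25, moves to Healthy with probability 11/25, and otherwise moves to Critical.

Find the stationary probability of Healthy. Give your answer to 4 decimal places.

0.3524

Let the stationary distribution be π with π = πP and π_1 + π_2 + π_3 = 1.
π_1 = 0.32·π_1 + 0.32·π_2 + 0.44·π_3
π_2 = 0.44·π_1 + 0.36·π_2 + 0.32·π_3
Solving with the normalization constraint gives π = (0.3524, 0.3774, 0.2702).
So the stationary probability of Healthy is 0.3524.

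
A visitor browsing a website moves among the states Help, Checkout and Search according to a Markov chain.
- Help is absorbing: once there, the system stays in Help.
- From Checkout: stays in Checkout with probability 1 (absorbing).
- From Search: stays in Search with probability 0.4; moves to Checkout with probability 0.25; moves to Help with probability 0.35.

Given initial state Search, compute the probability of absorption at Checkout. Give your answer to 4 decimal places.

0.4167

Let h(s) be the probability of absorption at Checkout starting from transient state s. Then h(Checkout) = 1 and h(Help) = 0. By first-step analysis:
h(Search) = 0.35·0 + 0.25·1 + 0.4·h(Search)
Solving: h(Search) = 0.4167.
Starting from Search, the probability is 0.4167.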